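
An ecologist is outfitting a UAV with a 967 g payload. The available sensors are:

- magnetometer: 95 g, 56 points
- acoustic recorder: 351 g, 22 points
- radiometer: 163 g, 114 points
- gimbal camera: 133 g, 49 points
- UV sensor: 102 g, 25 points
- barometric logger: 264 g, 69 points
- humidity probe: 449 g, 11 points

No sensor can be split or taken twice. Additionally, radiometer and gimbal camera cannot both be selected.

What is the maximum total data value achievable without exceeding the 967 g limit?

Magnetometer + radiometer + UV sensor + barometric logger uses 624 of the 967 g and totals 264.
Runner-up magnetometer + acoustic recorder + radiometer + barometric logger tops out at 261.

264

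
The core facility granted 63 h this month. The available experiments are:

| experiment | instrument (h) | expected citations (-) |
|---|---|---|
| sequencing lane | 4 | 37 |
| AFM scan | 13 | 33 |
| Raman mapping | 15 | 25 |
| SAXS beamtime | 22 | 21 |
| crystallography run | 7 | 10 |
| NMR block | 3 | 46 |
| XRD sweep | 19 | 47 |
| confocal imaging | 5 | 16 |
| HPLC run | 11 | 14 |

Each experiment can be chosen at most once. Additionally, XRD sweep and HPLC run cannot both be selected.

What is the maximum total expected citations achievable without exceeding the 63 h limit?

Ranking by ratio (expected citations/h): NMR block 15.33, sequencing lane 9.25, confocal imaging 3.20.
Sequencing lane + AFM scan + Raman mapping + NMR block + XRD sweep + confocal imaging uses 59 of the 63 h and totals 204.
Nothing else feasible within 63 h beats 204.

204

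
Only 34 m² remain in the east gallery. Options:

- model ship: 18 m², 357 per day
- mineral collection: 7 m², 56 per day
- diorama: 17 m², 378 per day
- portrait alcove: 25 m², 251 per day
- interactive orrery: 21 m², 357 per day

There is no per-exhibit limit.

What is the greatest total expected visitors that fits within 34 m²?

756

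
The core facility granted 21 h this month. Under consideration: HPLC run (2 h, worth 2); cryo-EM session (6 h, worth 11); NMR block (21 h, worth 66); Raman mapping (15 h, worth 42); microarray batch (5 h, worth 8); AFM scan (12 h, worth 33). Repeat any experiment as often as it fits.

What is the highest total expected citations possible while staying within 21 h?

66

NMR block uses 21 of the 21 h and totals 66.
Nothing else within 21 h beats 66.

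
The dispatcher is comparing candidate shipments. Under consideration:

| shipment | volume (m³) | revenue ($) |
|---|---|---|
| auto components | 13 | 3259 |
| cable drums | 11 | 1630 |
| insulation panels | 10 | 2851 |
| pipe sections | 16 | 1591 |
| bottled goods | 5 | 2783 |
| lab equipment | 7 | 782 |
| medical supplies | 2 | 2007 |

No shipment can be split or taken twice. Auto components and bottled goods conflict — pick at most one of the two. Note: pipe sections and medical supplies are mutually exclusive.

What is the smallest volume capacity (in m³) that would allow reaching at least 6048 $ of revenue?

Minimise m³ subject to total revenue ≥ 6048.
Taking insulation panels + bottled goods + medical supplies gives 7641 (≥ 6048) for 17 m³.
No combination under 17 m³ hits 6048.

17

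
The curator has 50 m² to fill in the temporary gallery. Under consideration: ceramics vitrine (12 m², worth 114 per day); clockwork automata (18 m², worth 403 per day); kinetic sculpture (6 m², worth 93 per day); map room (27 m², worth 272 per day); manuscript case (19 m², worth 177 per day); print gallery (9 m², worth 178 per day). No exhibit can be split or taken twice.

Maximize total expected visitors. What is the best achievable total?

788

Density check — clockwork automata 22.39, print gallery 19.78, kinetic sculpture 15.50 are the best per m².
The ratio ordering already packs tightly: ceramics vitrine + clockwork automata + kinetic sculpture + print gallery, 45 m², 788.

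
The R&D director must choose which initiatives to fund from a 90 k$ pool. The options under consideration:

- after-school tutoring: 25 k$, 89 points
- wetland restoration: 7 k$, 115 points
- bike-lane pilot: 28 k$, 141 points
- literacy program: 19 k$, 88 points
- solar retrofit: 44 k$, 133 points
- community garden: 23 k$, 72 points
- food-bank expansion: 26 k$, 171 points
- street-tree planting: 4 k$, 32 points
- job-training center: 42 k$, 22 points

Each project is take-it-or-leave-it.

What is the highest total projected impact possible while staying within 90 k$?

548

Greedy by ratio would take wetland restoration + bike-lane pilot + literacy program + food-bank expansion + street-tree planting: 84 k$ used, total 547.
Replace literacy program with after-school tutoring: the trade gains 1 net, giving 548 at 90 k$.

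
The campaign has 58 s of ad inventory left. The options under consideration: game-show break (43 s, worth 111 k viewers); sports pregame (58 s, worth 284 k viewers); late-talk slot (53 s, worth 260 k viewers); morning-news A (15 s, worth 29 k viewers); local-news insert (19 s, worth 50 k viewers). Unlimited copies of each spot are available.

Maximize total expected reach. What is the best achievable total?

284

Taking the top-ratio spots first gives late-talk slot for 260 (53 s).
Dropping late-talk slot frees 53 s; slotting in sports pregame (58 s) lifts the total to 284 at 58 s.
No other feasible combination exceeds 284.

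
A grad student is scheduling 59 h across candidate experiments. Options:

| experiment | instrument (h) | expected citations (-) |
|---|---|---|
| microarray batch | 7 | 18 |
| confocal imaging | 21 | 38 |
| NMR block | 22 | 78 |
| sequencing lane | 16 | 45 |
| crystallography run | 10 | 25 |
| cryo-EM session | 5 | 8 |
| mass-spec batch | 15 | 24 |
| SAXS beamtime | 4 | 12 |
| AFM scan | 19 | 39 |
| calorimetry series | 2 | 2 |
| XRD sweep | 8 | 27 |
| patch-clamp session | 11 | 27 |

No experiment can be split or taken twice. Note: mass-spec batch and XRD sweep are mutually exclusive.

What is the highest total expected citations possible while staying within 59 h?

182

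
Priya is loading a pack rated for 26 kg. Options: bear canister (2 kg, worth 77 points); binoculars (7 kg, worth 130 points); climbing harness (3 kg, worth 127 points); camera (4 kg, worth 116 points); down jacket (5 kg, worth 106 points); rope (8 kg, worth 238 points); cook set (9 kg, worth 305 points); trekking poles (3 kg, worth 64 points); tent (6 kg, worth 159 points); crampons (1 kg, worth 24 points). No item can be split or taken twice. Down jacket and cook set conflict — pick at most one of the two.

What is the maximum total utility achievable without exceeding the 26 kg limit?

By utility per kg: climbing harness 42.33, bear canister 38.50, cook set 33.89, rope 29.75 lead.
Best packing: bear canister + climbing harness + camera + rope + cook set — 26 kg, 863 total.
Next best is bear canister + climbing harness + rope + cook set + trekking poles + crampons at 835 (26 kg) — short by 28.

863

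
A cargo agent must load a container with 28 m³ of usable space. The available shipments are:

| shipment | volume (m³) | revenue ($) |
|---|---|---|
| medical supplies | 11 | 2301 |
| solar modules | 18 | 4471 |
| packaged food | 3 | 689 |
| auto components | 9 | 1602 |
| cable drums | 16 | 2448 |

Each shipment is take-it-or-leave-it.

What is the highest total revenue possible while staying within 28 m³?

6073

A density-first pass picks solar modules + packaged food — 5160 at 21 m³.
The 3 m³ tied up in packaged food is better spent on auto components — total rises to 6073 (27 m³).
No other feasible combination exceeds 6073.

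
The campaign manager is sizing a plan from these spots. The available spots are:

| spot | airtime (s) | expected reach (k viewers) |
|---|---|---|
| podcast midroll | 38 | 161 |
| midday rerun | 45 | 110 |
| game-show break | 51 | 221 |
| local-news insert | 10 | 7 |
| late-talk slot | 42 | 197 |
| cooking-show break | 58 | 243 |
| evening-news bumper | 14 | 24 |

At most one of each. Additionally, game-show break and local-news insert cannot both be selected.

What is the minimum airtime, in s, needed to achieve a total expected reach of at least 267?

72

Look for the lowest-airtime combination reaching 267.
cooking-show break + evening-news bumper: 267 expected reach at 72 s.
Any bundle with less than 72 s falls short of 267.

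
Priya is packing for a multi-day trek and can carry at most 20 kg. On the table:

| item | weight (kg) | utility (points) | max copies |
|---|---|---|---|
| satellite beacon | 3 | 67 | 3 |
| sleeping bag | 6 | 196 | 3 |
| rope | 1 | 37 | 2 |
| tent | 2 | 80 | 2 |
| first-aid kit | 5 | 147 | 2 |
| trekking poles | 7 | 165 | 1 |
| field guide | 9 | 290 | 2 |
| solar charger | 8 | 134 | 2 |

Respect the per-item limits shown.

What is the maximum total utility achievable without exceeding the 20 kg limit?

683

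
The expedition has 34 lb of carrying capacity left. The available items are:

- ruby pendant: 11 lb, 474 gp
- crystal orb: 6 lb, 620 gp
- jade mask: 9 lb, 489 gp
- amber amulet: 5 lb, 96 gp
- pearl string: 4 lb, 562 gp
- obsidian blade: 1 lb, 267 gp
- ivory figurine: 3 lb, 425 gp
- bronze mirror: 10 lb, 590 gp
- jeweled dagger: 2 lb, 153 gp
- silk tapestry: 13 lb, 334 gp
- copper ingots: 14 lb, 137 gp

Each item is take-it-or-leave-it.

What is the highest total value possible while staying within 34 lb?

Greedy by ratio would take crystal orb + amber amulet + pearl string + obsidian blade + ivory figurine + bronze mirror + jeweled dagger: 31 lb used, total 2713.
The 7 lb tied up in amber amulet and jeweled dagger is better spent on jade mask — total rises to 2953 (33 lb).

2953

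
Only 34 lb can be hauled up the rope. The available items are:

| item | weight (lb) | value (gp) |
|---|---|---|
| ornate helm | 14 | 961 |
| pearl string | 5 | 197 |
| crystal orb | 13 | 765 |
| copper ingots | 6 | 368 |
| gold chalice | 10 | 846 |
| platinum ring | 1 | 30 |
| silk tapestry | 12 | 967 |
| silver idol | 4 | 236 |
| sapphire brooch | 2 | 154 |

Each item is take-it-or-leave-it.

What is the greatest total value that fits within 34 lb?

Best packing: copper ingots + gold chalice + silk tapestry + silver idol + sapphire brooch — 34 lb, 2571 total.

2571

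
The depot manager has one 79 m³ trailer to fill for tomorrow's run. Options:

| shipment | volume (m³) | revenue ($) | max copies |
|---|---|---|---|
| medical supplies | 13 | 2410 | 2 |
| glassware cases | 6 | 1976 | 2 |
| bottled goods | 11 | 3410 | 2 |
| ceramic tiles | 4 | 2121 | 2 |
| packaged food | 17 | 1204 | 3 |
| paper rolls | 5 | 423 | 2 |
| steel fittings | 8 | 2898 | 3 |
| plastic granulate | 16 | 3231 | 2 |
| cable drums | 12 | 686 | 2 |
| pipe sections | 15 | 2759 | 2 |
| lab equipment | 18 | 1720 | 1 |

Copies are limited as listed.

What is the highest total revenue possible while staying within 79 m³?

26118

Medical supplies + 2×glassware cases + 2×bottled goods + 2×ceramic tiles + 3×steel fittings uses 79 of the 79 m³ and totals 26118.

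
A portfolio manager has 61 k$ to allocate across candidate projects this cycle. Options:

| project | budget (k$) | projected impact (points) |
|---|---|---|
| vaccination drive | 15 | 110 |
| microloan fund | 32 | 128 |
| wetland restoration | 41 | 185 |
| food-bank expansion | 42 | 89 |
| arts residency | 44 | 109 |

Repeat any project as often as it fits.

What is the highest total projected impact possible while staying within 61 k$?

440

Ranking by ratio (projected impact/k$): vaccination drive 7.33, wetland restoration 4.51, microloan fund 4.00.
Taking 4×vaccination drive: 60 k$ used, 440 in projected impact.
Every other selection either busts 61 k$ or fails to beat 440.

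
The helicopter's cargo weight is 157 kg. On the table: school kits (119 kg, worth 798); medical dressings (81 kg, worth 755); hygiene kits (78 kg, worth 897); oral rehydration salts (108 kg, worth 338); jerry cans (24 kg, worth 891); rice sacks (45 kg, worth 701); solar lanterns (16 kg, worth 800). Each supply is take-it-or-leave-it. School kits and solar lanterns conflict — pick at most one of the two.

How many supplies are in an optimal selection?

3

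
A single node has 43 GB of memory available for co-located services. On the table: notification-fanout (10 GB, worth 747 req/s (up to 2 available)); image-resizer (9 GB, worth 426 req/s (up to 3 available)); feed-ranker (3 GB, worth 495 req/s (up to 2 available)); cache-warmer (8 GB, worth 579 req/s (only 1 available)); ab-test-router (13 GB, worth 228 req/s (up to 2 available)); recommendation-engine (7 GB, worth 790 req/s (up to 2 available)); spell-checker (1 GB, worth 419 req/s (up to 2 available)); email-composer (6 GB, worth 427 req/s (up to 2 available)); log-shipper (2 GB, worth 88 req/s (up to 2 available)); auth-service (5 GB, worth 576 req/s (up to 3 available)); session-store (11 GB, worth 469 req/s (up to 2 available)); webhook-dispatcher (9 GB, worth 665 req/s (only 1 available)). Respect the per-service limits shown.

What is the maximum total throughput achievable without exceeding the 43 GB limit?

Ranking by ratio (throughput/GB): spell-checker 419.00, feed-ranker 165.00, auth-service 115.20, recommendation-engine 112.86.
The ratio ordering already packs tightly: 2×feed-ranker + 2×recommendation-engine + 2×spell-checker + email-composer + 3×auth-service, 43 GB, 5563.
Nothing else within 43 GB beats 5563.

5563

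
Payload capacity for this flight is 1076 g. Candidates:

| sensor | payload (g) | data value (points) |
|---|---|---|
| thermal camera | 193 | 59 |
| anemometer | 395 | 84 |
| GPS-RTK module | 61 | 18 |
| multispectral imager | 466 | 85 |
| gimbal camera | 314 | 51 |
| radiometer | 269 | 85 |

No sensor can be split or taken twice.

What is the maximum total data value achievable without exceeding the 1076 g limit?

247

A density-first pass picks thermal camera + anemometer + GPS-RTK module + radiometer — 246 at 918 g.
Dropping anemometer frees 395 g; slotting in multispectral imager (466 g) lifts the total to 247 at 989 g.
Runner-up thermal camera + anemometer + GPS-RTK module + radiometer tops out at 246.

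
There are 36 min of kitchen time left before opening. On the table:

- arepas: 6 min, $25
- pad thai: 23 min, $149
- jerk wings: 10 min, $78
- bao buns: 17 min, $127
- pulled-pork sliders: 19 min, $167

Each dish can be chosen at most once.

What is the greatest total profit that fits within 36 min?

The ratio heuristic lands on arepas + jerk wings + pulled-pork sliders (270) but leaves 1 min idle.
Dropping arepas and jerk wings frees 16 min; slotting in bao buns (17 min) lifts the total to 294 at 36 min.
Runner-up arepas + jerk wings + pulled-pork sliders tops out at 270.

294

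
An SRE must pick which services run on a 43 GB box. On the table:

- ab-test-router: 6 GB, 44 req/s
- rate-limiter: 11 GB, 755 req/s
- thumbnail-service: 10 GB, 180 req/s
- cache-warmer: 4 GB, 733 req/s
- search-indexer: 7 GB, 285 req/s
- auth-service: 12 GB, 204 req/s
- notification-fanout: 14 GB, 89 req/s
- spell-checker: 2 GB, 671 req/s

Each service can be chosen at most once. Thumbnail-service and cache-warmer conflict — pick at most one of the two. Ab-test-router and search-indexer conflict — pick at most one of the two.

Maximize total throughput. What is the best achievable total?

2648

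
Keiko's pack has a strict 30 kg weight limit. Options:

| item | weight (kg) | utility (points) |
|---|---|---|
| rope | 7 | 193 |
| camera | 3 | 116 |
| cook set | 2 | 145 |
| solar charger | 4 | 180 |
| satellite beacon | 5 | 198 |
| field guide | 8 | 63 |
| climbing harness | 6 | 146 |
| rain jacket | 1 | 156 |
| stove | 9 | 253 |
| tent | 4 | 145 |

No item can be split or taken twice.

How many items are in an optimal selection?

Optimal total is 1194.
For example camera + cook set + solar charger + satellite beacon + climbing harness + rain jacket + stove achieves it, using 30 kg.
Every optimal selection uses 7 items.

7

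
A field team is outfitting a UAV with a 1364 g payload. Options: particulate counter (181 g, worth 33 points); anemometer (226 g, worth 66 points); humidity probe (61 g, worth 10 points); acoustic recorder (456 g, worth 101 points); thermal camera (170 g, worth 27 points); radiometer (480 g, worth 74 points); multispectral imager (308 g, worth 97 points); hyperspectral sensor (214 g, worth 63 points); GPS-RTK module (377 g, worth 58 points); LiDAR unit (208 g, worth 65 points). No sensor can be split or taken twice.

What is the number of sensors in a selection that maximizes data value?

Best achievable data value is 353.
One optimal bundle: acoustic recorder + thermal camera + multispectral imager + hyperspectral sensor + LiDAR unit (1356 g).
All optima have 5 sensors.

5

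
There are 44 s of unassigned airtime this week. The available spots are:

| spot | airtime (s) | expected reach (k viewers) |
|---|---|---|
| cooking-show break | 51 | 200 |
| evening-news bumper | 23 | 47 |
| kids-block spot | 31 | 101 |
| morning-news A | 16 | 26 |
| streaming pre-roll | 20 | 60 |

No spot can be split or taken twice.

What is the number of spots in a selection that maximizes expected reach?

Best achievable expected reach is 107.
For example evening-news bumper + streaming pre-roll achieves it, using 43 s.
Every optimal selection uses 2 spots.

2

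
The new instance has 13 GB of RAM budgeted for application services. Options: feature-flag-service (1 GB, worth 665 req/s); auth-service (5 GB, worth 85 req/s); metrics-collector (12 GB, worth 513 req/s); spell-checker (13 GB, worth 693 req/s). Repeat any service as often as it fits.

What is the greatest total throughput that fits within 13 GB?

By throughput per GB: feature-flag-service 665.00, spell-checker 53.31, metrics-collector 42.75 lead.
13×feature-flag-service uses 13 of the 13 GB and totals 8645.
That's the maximum — no swap from here does better than 8645.

8645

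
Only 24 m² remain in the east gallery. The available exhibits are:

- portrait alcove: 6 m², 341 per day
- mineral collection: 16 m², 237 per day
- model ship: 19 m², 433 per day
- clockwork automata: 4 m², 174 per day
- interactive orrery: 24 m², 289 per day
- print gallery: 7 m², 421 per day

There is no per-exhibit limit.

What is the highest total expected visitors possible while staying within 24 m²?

1364

The ratio heuristic lands on 3×print gallery (1263) but leaves 3 m² idle.
Dropping 3×print gallery frees 21 m²; slotting in 4×portrait alcove (24 m²) lifts the total to 1364 at 24 m².
Nothing else within 24 m² beats 1364.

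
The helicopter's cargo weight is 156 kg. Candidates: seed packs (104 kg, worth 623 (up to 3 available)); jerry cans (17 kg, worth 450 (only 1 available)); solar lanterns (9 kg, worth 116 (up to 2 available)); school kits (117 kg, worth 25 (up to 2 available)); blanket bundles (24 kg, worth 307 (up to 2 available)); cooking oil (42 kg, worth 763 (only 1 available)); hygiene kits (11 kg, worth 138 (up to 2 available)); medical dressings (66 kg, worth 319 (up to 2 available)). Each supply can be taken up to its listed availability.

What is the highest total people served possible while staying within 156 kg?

Density check — jerry cans 26.47, cooking oil 18.17, solar lanterns 12.89, blanket bundles 12.79 are the best per kg.
Taking jerry cans + 2×solar lanterns + 2×blanket bundles + cooking oil + 2×hygiene kits: 147 kg used, 2335 in people served.

2335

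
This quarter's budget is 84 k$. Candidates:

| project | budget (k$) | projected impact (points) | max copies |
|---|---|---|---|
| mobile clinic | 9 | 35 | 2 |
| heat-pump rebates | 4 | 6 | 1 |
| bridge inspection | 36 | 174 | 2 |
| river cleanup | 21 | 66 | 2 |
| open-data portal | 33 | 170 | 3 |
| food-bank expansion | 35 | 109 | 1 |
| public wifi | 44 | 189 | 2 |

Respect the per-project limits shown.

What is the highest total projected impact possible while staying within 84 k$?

410

2×mobile clinic + 2×open-data portal uses 84 of the 84 k$ and totals 410.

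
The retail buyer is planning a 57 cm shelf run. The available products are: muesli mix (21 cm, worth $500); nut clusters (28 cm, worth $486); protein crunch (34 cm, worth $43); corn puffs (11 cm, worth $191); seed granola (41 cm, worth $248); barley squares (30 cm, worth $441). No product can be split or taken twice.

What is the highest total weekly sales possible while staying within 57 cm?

986

The ratio heuristic lands on muesli mix + corn puffs (691) but leaves 25 cm idle.
Dropping corn puffs frees 11 cm; slotting in nut clusters (28 cm) lifts the total to 986 at 49 cm.
That's the maximum — no swap from here does better than 986.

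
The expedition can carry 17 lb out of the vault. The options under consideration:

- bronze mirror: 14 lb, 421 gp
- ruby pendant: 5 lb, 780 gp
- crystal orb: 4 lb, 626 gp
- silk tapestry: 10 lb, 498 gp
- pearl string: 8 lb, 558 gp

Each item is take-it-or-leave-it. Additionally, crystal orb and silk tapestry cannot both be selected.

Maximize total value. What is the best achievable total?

1964

Density check — crystal orb 156.50, ruby pendant 156.00, pearl string 69.75 are the best per lb.
Taking ruby pendant + crystal orb + pearl string: 17 lb used, 1964 in value.
Next best is ruby pendant + crystal orb at 1406 (9 lb) — short by 558.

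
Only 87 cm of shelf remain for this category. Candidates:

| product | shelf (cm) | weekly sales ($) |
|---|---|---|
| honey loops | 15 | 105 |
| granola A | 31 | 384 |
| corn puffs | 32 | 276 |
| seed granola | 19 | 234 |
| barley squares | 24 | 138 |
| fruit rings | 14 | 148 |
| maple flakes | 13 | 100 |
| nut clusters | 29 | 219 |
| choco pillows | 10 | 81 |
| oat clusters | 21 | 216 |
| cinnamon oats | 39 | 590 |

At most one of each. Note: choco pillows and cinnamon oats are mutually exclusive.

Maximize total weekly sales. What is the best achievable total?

1122

Ranking by ratio (weekly sales/cm): cinnamon oats 15.13, granola A 12.39, seed granola 12.32, fruit rings 10.57.
Best packing: granola A + fruit rings + cinnamon oats — 84 cm, 1122 total.
Next best is honey loops + granola A + cinnamon oats at 1079 (85 cm) — short by 43.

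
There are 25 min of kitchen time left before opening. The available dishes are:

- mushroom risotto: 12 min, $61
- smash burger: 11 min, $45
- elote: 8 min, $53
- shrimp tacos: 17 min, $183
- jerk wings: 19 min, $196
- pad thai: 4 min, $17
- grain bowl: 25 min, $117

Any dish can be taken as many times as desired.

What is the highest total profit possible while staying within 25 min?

236

Elote + shrimp tacos uses 25 of the 25 min and totals 236.
No other feasible combination exceeds 236.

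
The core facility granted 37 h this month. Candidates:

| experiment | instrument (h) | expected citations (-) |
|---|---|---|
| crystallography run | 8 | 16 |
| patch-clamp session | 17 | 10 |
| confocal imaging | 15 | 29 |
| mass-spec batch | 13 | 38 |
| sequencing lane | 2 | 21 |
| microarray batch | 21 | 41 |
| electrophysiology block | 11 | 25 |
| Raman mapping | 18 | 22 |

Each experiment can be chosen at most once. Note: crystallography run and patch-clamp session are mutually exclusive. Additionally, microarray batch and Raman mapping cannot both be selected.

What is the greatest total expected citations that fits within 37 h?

100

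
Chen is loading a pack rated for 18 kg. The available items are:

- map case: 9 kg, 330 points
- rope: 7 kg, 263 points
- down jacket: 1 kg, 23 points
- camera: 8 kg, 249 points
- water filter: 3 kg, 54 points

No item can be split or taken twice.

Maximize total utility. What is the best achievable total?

616

Map case + rope + down jacket uses 17 of the 18 kg and totals 616.
No other feasible combination exceeds 616.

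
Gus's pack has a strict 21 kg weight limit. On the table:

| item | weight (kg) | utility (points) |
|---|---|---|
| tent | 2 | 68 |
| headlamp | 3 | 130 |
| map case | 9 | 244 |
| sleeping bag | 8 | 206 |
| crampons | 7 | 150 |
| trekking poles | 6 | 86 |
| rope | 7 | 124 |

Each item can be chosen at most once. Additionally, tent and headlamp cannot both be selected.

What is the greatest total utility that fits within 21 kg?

580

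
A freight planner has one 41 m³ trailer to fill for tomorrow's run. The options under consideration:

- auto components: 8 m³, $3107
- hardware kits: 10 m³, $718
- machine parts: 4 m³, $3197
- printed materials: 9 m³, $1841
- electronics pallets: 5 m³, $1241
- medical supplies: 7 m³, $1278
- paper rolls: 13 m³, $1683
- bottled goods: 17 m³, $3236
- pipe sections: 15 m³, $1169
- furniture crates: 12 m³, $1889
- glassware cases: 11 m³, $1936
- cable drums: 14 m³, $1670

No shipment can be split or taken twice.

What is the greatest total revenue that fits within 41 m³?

12059

By revenue per m³: machine parts 799.25, auto components 388.38, electronics pallets 248.20, printed materials 204.56 lead.
Greedy by ratio would take auto components + machine parts + printed materials + electronics pallets + medical supplies: 33 m³ used, total 10664.
The 9 m³ tied up in printed materials is better spent on bottled goods — total rises to 12059 (41 m³).
Runner-up auto components + machine parts + bottled goods + glassware cases tops out at 11476.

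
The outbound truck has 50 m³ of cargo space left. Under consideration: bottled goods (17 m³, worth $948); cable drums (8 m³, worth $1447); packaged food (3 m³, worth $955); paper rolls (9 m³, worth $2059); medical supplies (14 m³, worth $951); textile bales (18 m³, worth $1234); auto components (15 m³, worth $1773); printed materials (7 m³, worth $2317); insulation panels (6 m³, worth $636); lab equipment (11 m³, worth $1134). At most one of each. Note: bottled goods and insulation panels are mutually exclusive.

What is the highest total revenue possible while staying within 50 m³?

9187

Best packing: cable drums + packaged food + paper rolls + auto components + printed materials + insulation panels — 48 m³, 9187 total.
Every other selection either busts 50 m³ or breaks a pairing rule or fails to beat 9187.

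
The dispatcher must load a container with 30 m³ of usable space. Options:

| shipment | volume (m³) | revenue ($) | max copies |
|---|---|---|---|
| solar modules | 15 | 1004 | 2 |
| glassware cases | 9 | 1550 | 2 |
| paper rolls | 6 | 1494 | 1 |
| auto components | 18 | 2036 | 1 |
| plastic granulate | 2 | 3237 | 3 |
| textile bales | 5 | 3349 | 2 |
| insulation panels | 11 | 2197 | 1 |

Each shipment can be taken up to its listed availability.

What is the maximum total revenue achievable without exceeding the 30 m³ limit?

Filling by ratio: paper rolls + 3×plastic granulate + 2×textile bales for 17903, with 8 m³ left unused.
Replace paper rolls with insulation panels: the trade gains 703 net, giving 18606 at 27 m³.

18606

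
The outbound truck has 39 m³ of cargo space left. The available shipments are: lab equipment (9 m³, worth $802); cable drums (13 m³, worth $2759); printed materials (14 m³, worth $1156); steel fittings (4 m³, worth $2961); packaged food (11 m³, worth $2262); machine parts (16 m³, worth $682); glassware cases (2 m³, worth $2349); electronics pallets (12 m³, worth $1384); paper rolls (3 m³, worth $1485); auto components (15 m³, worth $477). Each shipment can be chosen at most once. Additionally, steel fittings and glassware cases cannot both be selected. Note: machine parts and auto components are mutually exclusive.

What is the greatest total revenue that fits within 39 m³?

9657

Ranking by ratio (revenue/m³): glassware cases 1174.50, steel fittings 740.25, paper rolls 495.00, cable drums 212.23.
Lab equipment + cable drums + packaged food + glassware cases + paper rolls uses 38 of the 39 m³ and totals 9657.
That's the maximum — no feasible swap from here does better than 9657.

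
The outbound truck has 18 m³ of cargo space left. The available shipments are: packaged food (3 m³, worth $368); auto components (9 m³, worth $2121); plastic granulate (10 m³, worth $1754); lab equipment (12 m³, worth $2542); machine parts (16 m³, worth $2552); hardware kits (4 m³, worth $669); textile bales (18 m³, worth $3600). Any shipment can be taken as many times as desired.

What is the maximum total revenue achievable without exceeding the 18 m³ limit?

The ratio ordering already packs tightly: 2×auto components, 18 m³, 4242.

4242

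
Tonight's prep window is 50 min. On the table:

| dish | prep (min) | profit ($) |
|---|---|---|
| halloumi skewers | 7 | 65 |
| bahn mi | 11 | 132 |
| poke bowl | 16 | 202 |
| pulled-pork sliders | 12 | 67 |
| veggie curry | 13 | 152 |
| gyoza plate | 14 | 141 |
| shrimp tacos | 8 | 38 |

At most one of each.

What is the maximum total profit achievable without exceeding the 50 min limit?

The ratio heuristic lands on halloumi skewers + bahn mi + poke bowl + veggie curry (551) but leaves 3 min idle.
The 11 min tied up in bahn mi is better spent on gyoza plate — total rises to 560 (50 min).
No other feasible combination exceeds 560.

560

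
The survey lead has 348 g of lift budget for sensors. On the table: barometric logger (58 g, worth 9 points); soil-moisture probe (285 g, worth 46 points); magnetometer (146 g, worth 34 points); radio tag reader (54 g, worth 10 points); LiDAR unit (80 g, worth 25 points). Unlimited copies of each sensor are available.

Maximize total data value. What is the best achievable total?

Taking 4×LiDAR unit: 320 g used, 100 in data value.

100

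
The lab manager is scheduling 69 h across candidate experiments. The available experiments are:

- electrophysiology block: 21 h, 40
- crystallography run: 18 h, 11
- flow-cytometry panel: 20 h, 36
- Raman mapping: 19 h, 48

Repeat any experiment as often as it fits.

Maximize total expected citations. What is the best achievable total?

Best packing: 3×Raman mapping — 57 h, 144 total.

144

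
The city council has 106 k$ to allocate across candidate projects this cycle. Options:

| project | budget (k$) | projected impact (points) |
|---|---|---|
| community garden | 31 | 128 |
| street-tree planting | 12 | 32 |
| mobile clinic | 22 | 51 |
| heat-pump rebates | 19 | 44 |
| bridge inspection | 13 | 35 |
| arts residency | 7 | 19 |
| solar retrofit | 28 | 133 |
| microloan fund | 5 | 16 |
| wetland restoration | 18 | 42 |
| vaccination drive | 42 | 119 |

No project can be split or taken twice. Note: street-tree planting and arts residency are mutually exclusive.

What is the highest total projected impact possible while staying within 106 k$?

396

Taking community garden + solar retrofit + microloan fund + vaccination drive: 106 k$ used, 396 in projected impact.
Every other selection either busts 106 k$ or breaks a pairing rule or fails to beat 396.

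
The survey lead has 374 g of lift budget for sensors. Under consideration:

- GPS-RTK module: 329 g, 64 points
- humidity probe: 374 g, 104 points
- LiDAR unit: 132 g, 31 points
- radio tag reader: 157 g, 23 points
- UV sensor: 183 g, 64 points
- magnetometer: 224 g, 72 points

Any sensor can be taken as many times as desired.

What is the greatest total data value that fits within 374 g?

128

Taking 2×UV sensor: 366 g used, 128 in data value.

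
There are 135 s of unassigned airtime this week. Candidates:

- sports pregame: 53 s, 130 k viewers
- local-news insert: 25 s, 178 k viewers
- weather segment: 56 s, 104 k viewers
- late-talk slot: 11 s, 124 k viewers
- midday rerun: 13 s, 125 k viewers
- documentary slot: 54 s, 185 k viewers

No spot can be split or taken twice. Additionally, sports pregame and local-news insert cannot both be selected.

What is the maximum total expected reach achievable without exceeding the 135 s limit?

By expected reach per s: late-talk slot 11.27, midday rerun 9.62, local-news insert 7.12 lead.
Local-news insert + late-talk slot + midday rerun + documentary slot uses 103 of the 135 s and totals 612.
That's the maximum — no feasible swap from here does better than 612.

612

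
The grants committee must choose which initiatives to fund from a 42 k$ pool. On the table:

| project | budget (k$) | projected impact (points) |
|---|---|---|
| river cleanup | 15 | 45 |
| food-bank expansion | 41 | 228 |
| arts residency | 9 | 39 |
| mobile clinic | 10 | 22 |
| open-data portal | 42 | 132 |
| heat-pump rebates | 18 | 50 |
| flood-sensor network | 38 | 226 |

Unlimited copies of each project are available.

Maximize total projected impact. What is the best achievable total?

228

Density check — flood-sensor network 5.95, food-bank expansion 5.56, arts residency 4.33, open-data portal 3.14 are the best per k$.
The ratio heuristic lands on flood-sensor network (226) but leaves 4 k$ idle.
Dropping flood-sensor network frees 38 k$; slotting in food-bank expansion (41 k$) lifts the total to 228 at 41 k$.
No other feasible combination exceeds 228.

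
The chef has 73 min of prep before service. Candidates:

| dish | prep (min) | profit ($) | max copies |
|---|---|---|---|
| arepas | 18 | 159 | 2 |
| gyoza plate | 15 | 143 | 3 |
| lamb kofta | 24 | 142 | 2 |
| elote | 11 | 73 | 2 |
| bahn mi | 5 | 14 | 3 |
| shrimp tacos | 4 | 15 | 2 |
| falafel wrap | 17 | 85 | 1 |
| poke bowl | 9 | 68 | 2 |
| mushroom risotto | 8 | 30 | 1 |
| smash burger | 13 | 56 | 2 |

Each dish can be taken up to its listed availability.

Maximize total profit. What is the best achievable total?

656

Ranking by ratio (profit/min): gyoza plate 9.53, arepas 8.83, poke bowl 7.56.
Arepas + 3×gyoza plate + poke bowl uses 72 of the 73 min and totals 656.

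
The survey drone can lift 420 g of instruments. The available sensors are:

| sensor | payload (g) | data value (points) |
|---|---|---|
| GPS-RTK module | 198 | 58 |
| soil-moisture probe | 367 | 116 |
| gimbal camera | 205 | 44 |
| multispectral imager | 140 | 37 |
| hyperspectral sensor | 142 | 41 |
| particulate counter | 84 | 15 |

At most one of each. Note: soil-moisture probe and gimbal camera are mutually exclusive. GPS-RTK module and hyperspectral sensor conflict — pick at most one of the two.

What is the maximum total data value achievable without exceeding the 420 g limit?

116

Taking soil-moisture probe: 367 g used, 116 in data value.
The closest alternative, GPS-RTK module + gimbal camera, reaches only 102.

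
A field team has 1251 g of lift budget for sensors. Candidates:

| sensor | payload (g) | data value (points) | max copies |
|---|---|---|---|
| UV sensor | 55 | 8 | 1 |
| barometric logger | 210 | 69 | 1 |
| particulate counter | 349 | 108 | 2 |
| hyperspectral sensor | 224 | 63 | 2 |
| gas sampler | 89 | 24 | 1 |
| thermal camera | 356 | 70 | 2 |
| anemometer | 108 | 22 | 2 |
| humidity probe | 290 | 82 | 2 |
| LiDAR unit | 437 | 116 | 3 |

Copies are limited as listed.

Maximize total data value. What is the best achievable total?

By data value per g: barometric logger 0.33, particulate counter 0.31, humidity probe 0.28 lead.
Filling by ratio: barometric logger + 2×particulate counter + humidity probe for 367, with 53 g left unused.
Replace humidity probe with hyperspectral sensor + gas sampler: the trade gains 5 net, giving 372 at 1221 g.
Every other selection either busts 1251 g or exceeds an availability limit or fails to beat 372.

372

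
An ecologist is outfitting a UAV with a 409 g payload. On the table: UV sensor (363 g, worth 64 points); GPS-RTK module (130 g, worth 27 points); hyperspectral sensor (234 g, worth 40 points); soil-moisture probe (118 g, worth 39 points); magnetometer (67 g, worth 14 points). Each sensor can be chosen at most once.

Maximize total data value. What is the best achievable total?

80

The ratio ordering already packs tightly: GPS-RTK module + soil-moisture probe + magnetometer, 315 g, 80.
The spare 94 g is too small for any remaining sensor, and no exchange beats 80.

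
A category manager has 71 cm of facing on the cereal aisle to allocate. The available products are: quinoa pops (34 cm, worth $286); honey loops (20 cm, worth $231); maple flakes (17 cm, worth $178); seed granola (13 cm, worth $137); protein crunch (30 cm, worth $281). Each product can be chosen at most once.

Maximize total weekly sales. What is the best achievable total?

695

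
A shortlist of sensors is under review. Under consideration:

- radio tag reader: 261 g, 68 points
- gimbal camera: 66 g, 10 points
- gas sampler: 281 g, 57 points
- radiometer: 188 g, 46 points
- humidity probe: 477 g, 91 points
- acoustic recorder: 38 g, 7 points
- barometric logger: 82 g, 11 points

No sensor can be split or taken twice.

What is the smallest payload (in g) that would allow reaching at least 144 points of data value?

690

Minimise g subject to total data value ≥ 144.
radio tag reader + gimbal camera + gas sampler + barometric logger: 146 data value at 690 g.
Below 690 g the best achievable stays under 144.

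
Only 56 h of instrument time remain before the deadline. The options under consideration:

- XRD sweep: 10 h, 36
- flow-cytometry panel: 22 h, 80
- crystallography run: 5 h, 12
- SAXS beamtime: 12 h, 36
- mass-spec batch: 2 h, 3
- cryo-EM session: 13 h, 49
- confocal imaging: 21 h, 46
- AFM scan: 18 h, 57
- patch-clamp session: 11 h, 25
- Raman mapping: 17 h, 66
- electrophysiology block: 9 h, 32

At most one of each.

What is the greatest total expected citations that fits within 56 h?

200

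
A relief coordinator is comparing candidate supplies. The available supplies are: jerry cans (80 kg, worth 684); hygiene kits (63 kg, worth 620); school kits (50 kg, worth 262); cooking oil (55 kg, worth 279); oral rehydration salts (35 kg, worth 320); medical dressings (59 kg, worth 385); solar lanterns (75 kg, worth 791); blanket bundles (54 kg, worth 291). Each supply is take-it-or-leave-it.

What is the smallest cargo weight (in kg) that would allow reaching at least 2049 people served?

218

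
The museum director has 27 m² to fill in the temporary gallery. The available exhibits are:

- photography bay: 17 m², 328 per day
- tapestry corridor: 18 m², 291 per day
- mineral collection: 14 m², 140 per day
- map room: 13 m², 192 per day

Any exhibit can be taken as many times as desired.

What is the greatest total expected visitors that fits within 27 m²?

Taking the top-ratio exhibits first gives photography bay for 328 (17 m²).
Dropping photography bay frees 17 m²; slotting in 2×map room (26 m²) lifts the total to 384 at 26 m².

384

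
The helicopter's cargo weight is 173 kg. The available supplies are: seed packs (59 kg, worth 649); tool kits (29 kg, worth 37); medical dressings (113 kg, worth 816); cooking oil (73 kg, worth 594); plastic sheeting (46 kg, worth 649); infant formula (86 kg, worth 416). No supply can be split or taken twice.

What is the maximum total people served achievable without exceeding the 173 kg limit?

1465

Greedy by ratio would take seed packs + tool kits + plastic sheeting: 134 kg used, total 1335.
Dropping tool kits and plastic sheeting frees 75 kg; slotting in medical dressings (113 kg) lifts the total to 1465 at 172 kg.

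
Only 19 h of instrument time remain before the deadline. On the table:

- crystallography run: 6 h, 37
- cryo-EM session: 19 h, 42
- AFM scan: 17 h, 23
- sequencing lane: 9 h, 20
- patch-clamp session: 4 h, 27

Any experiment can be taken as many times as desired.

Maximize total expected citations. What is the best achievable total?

The ratio heuristic lands on 4×patch-clamp session (108) but leaves 3 h idle.
The 4 h tied up in patch-clamp session is better spent on crystallography run — total rises to 118 (18 h).
The spare 1 h is too small for any remaining experiment, and no exchange beats 118.

118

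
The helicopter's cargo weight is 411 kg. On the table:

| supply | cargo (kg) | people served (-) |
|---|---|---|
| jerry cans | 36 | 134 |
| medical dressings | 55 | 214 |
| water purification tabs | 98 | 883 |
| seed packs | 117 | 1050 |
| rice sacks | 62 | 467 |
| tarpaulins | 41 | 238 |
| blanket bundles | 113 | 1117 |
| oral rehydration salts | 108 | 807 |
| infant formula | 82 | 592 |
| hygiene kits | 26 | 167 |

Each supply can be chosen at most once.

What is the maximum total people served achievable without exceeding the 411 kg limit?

3642

Density check — blanket bundles 9.88, water purification tabs 9.01, seed packs 8.97 are the best per kg.
Taking the top-ratio supplies first gives water purification tabs + seed packs + rice sacks + blanket bundles for 3517 (390 kg).
The 62 kg tied up in rice sacks is better spent on infant formula — total rises to 3642 (410 kg).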